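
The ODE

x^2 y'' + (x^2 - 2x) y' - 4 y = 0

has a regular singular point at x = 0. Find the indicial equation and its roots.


Divide by x^2 to reach normal form y'' + P_1(x) y' + P_2(x) y = 0 with P_1(x) = 1 - 2/x and P_2(x) = -4/x^2.
x = 0 is a singular point because the y'-coefficient 1 - 2/x has a pole at x = 0 and the y-coefficient -4/x^2 has a pole at x = 0.
It is a regular singular point because x P_1(x) = p(x) = x - 2 and x^2 P_2(x) = q(x) = -4 are polynomials, hence analytic at x = 0.
p(0) = -2,  q(0) = -4.
Indicial equation: r(r-1) + p(0) r + q(0) = 0, i.e. r^2 + (p(0) - 1) r + q(0) = 0, i.e. r^2 - 3 r - 4 = 0.
Discriminant: (-3)^2 - 4(-4) = 25, so r = (3 ± 5)/2.
Solving: r_1 = 4, r_2 = -1.

indicial: r^2 - 3 r - 4 = 0; roots r_1 = 4, r_2 = -1


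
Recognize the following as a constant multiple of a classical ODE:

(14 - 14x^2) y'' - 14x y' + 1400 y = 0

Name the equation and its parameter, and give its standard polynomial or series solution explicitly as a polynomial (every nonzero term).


All three coefficients share the factor 14; dividing through by 14 gives  (1 - x^2) y'' - x y' + 100 y = 0.
This matches the Chebyshev equation (1 - x^2) y'' - x y' + n^2 y = 0 (note the -x y' term, not -2x y') with n^2 = 100, so n = 10; the polynomial solution is T_10(x).
With y = sum_k a_k x^k, matching x^k gives (k+2)(k+1) a_{k+2} = (k^2 - n^2) a_k = (k - 10)(k + 10) a_k. The right side vanishes at k = 10, so the series with the parity of 10 terminates at degree 10.
Standard normalization: leading coefficient of T_n is 2^(n-1), so a_10 = 2^9 = 512. Work downward with a_k = (k+1)(k+2) a_{k+2} / ((k - 10)(k + 10)):
  a_8 = (9)(10)(512) / ((8 - 10)(8 + 10)) = 46080/(-36) = -1280
  a_6 = (7)(8)(-1280) / ((6 - 10)(6 + 10)) = -71680/(-64) = 1120
  a_4 = (5)(6)(1120) / ((4 - 10)(4 + 10)) = 33600/(-84) = -400
  a_2 = (3)(4)(-400) / ((2 - 10)(2 + 10)) = -4800/(-96) = 50
  a_0 = (1)(2)(50) / ((0 - 10)(0 + 10)) = 100/(-100) = -1
Hence T_10(x) = 512 x^10 - 1280 x^8 + 1120 x^6 - 400 x^4 + 50 x^2 - 1.

T_10(x); series = 512 x^10 - 1280 x^8 + 1120 x^6 - 400 x^4 + 50 x^2 - 1


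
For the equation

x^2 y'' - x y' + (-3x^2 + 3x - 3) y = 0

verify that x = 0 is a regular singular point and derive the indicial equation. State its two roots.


Divide by x^2 to reach normal form y'' + P_1(x) y' + P_2(x) y = 0 with P_1(x) = -1/x and P_2(x) = -3 + 3/x - 3/x^2.
x = 0 is a singular point because the y'-coefficient -1/x has a pole at x = 0 and the y-coefficient -3 + 3/x - 3/x^2 has a pole at x = 0.
It is a regular singular point because x P_1(x) = p(x) = -1 and x^2 P_2(x) = q(x) = -3x^2 + 3x - 3 are polynomials, hence analytic at x = 0.
p(0) = -1,  q(0) = -3.
Indicial equation: r(r-1) + p(0) r + q(0) = 0, i.e. r^2 + (p(0) - 1) r + q(0) = 0, i.e. r^2 - 2 r - 3 = 0.
Discriminant: (-2)^2 - 4(-3) = 16, so r = (2 ± 4)/2.
Solving: r_1 = 3, r_2 = -1.

indicial: r^2 - 2 r - 3 = 0; roots r_1 = 3, r_2 = -1


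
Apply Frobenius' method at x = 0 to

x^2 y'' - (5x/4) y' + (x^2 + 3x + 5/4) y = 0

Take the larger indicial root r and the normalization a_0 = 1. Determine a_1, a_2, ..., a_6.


Write in Frobenius form y'' + (p(x)/x) y' + (q(x)/x^2) y = 0:
  p(x) = -5/4,  q(x) = x^2 + 3x + 5/4.
Indicial equation: r(r-1) + (-5/4) r + (5/4) = 0 -> roots r_1 = 5/4, r_2 = 1.
Take r = r_1 = 5/4. Let y(x) = x^r sum_{n>=0} a_n x^n with a_0 = 1.
Substitute y = x^r sum a_n x^n and match x^{r+n}. The recurrence is
  D(n) a_n + 3 a_{n-1} + 1 a_{n-2} = 0,  where D(n) = (r+n)(r+n-1) + (-5/4)(r+n) + (5/4).
  a_n = [-3 a_{n-1} - 1 a_{n-2}] / D(n).
Since the indicial polynomial factors as (r - r_1)(r - r_2), D(n) = (r_1 + n - r_1)(r_1 + n - r_2) = n(n + 1/4).
Evaluating step by step (a_0 = 1):
  n = 1: D(1) = 1(1 + 1/4) = 5/4; numerator = -3(1) = -3; a_1 = (-3)/(5/4) = -12/5
  n = 2: D(2) = 2(2 + 1/4) = 9/2; numerator = -3(-12/5) - 1(1) = 31/5; a_2 = (31/5)/(9/2) = 62/45
  n = 3: D(3) = 3(3 + 1/4) = 39/4; numerator = -3(62/45) - 1(-12/5) = -26/15; a_3 = (-26/15)/(39/4) = -8/45
  n = 4: D(4) = 4(4 + 1/4) = 17; numerator = -3(-8/45) - 1(62/45) = -38/45; a_4 = (-38/45)/(17) = -38/765
  n = 5: D(5) = 5(5 + 1/4) = 105/4; numerator = -3(-38/765) - 1(-8/45) = 50/153; a_5 = (50/153)/(105/4) = 40/3213
  n = 6: D(6) = 6(6 + 1/4) = 75/2; numerator = -3(40/3213) - 1(-38/765) = 22/1785; a_6 = (22/1785)/(75/2) = 44/133875

r = 5/4; a_0 = 1; a_1 = -12/5; a_2 = 62/45; a_3 = -8/45; a_4 = -38/765; a_5 = 40/3213; a_6 = 44/133875


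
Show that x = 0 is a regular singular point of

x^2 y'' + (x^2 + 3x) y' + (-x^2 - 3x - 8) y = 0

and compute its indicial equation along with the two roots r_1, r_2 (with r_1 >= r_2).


Divide by x^2 to reach normal form y'' + P_1(x) y' + P_2(x) y = 0 with P_1(x) = 1 + 3/x and P_2(x) = -1 - 3/x - 8/x^2.
x = 0 is a singular point because the y'-coefficient 1 + 3/x has a pole at x = 0 and the y-coefficient -1 - 3/x - 8/x^2 has a pole at x = 0.
It is a regular singular point because x P_1(x) = p(x) = x + 3 and x^2 P_2(x) = q(x) = -x^2 - 3x - 8 are polynomials, hence analytic at x = 0.
p(0) = 3,  q(0) = -8.
Indicial equation: r(r-1) + p(0) r + q(0) = 0, i.e. r^2 + (p(0) - 1) r + q(0) = 0, i.e. r^2 + 2 r - 8 = 0.
Discriminant: (2)^2 - 4(-8) = 36, so r = (-2 ± 6)/2.
Solving: r_1 = 2, r_2 = -4.

indicial: r^2 + 2 r - 8 = 0; roots r_1 = 2, r_2 = -4


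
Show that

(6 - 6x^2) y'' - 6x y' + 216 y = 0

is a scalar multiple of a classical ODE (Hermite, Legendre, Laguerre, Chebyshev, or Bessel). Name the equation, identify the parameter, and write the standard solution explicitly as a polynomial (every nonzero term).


All three coefficients share the factor 6; dividing through by 6 gives  (1 - x^2) y'' - x y' + 36 y = 0.
This matches the Chebyshev equation (1 - x^2) y'' - x y' + n^2 y = 0 (note the -x y' term, not -2x y') with n^2 = 36, so n = 6; the polynomial solution is T_6(x).
With y = sum_k a_k x^k, matching x^k gives (k+2)(k+1) a_{k+2} = (k^2 - n^2) a_k = (k - 6)(k + 6) a_k. The right side vanishes at k = 6, so the series with the parity of 6 terminates at degree 6.
Standard normalization: leading coefficient of T_n is 2^(n-1), so a_6 = 2^5 = 32. Work downward with a_k = (k+1)(k+2) a_{k+2} / ((k - 6)(k + 6)):
  a_4 = (5)(6)(32) / ((4 - 6)(4 + 6)) = 960/(-20) = -48
  a_2 = (3)(4)(-48) / ((2 - 6)(2 + 6)) = -576/(-32) = 18
  a_0 = (1)(2)(18) / ((0 - 6)(0 + 6)) = 36/(-36) = -1
Hence T_6(x) = 32 x^6 - 48 x^4 + 18 x^2 - 1.

T_6(x); series = 32 x^6 - 48 x^4 + 18 x^2 - 1


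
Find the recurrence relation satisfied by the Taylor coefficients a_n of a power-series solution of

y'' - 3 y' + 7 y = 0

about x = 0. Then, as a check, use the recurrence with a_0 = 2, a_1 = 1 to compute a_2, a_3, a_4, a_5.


Substitute y = sum_n a_n x^n.
y''(x) has coefficient (n+2)(n+1) a_{n+2} at x^n;
-3 y'(x) has coefficient -3 (n+1) a_{n+1} at x^n;
7 y(x) has coefficient 7 a_n at x^n.
Matching x^n: (n+2)(n+1) a_{n+2} - 3 (n+1) a_{n+1} + 7 a_n = 0.
Thus a_{n+2} = [3 (n+1) a_{n+1} - 7 a_n] / ((n+1)(n+2)).

Check with a_0 = 2, a_1 = 1 (apply the recurrence for n = 0, 1, 2, 3): a_0 = 2, a_1 = 1, a_2 = -11/2, a_3 = -20/3, a_4 = -43/24, a_5 = 151/120.

a_(n+2) = [3 (n+1) a_(n+1) - 7 a_n] / ((n+1)(n+2)); check: a_0 = 2, a_1 = 1, a_2 = -11/2, a_3 = -20/3, a_4 = -43/24, a_5 = 151/120


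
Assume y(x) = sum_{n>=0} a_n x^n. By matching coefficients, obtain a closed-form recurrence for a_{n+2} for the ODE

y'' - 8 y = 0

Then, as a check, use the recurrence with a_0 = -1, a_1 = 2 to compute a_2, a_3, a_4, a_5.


Substitute y = sum_n a_n x^n into y'' + (const) y = 0.
y''(x) = sum_{n>=0} (n+2)(n+1) a_{n+2} x^n.
The ODE becomes sum_n [(n+2)(n+1) a_{n+2} - 8 a_n] x^n = 0.
Setting each coefficient to zero gives the recurrence:
  (n+2)(n+1) a_{n+2} - 8 a_n = 0,
  a_{n+2} = 8 / ((n+1)(n+2)) a_n.

Check with a_0 = -1, a_1 = 2 (apply the recurrence for n = 0, 1, 2, 3): a_0 = -1, a_1 = 2, a_2 = -4, a_3 = 8/3, a_4 = -8/3, a_5 = 16/15.

a_{n+2} = 8/((n+1)(n+2)) * a_n; check: a_0 = -1, a_1 = 2, a_2 = -4, a_3 = 8/3, a_4 = -8/3, a_5 = 16/15


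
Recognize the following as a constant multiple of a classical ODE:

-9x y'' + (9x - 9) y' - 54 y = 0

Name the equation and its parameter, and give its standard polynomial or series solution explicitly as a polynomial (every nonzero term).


All three coefficients share the factor -9; dividing through by -9 gives  x y'' + (1 - x) y' + 6 y = 0.
This matches the Laguerre equation x y'' + (1 - x) y' + n y = 0 with n = 6; the polynomial solution is L_6(x).
With y = sum_k a_k x^k, matching x^k gives (k+1)k a_{k+1} + (k+1) a_{k+1} - k a_k + n a_k = 0, i.e. (k+1)^2 a_{k+1} = (k - n) a_k = (k - 6) a_k. The right side vanishes at k = 6, so the series terminates at degree 6.
Standard normalization L_n(0) = 1 gives a_0 = 1. Work upward with a_{k+1} = (k - 6) a_k / (k+1)^2:
  a_1 = (0 - 6)(1) / 1^2 = -6/1 = -6
  a_2 = (1 - 6)(-6) / 2^2 = 30/4 = 15/2
  a_3 = (2 - 6)(15/2) / 3^2 = -30/9 = -10/3
  a_4 = (3 - 6)(-10/3) / 4^2 = 10/16 = 5/8
  a_5 = (4 - 6)(5/8) / 5^2 = (-5/4)/25 = -1/20
  a_6 = (5 - 6)(-1/20) / 6^2 = (1/20)/36 = 1/720
Hence L_6(x) = x^6/720 - x^5/20 + 5 x^4/8 - 10 x^3/3 + 15 x^2/2 - 6 x + 1.

L_6(x); series = x^6/720 - x^5/20 + 5 x^4/8 - 10 x^3/3 + 15 x^2/2 - 6 x + 1


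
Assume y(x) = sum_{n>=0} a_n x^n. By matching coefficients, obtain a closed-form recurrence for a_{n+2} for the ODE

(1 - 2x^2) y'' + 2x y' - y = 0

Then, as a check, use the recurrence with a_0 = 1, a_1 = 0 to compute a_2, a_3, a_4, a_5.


Substitute y = sum_n a_n x^n.
(1 - 2 x^2) y'' contributes (n+2)(n+1) a_{n+2} - 2 n(n-1) a_n at x^n.
2 x y'(x) contributes 2 n a_n at x^n.
-y(x) contributes -1 a_n at x^n.
Matching x^n: (n+2)(n+1) a_{n+2} + (-2 n(n-1) + 2 n - 1) a_n = 0.
Thus a_{n+2} = (2 n(n-1) - 2 n + 1) / ((n+1)(n+2)) * a_n.

Check with a_0 = 1, a_1 = 0 (apply the recurrence for n = 0, 1, 2, 3): a_0 = 1, a_1 = 0, a_2 = 1/2, a_3 = 0, a_4 = 1/24, a_5 = 0.

a_(n+2) = (2 n(n-1) - 2 n + 1) / ((n+1)(n+2)) * a_n; check: a_0 = 1, a_1 = 0, a_2 = 1/2, a_3 = 0, a_4 = 1/24, a_5 = 0


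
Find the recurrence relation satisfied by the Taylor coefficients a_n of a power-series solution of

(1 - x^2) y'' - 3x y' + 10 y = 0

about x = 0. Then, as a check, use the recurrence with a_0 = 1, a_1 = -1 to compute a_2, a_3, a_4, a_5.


Substitute y = sum_n a_n x^n.
(1 - 1 x^2) y'' contributes (n+2)(n+1) a_{n+2} - n(n-1) a_n at x^n.
-3 x y'(x) contributes -3 n a_n at x^n.
10 y(x) contributes 10 a_n at x^n.
Matching x^n: (n+2)(n+1) a_{n+2} + (-n(n-1) - 3 n + 10) a_n = 0.
Thus a_{n+2} = (n(n-1) + 3 n - 10) / ((n+1)(n+2)) * a_n.

Check with a_0 = 1, a_1 = -1 (apply the recurrence for n = 0, 1, 2, 3): a_0 = 1, a_1 = -1, a_2 = -5, a_3 = 7/6, a_4 = 5/6, a_5 = 7/24.

a_(n+2) = (n(n-1) + 3 n - 10) / ((n+1)(n+2)) * a_n; check: a_0 = 1, a_1 = -1, a_2 = -5, a_3 = 7/6, a_4 = 5/6, a_5 = 7/24


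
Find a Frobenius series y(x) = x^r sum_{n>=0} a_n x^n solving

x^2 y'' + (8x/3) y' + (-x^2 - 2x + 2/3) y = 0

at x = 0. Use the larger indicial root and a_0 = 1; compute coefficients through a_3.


Write in Frobenius form y'' + (p(x)/x) y' + (q(x)/x^2) y = 0:
  p(x) = 8/3,  q(x) = -x^2 - 2x + 2/3.
Indicial equation: r(r-1) + (8/3) r + (2/3) = 0 -> roots r_1 = -2/3, r_2 = -1.
Take r = r_1 = -2/3. Let y(x) = x^r sum_{n>=0} a_n x^n with a_0 = 1.
Substitute y = x^r sum a_n x^n and match x^{r+n}. The recurrence is
  D(n) a_n - 2 a_{n-1} - 1 a_{n-2} = 0,  where D(n) = (r+n)(r+n-1) + (8/3)(r+n) + (2/3).
  a_n = [2 a_{n-1} + 1 a_{n-2}] / D(n).
Since the indicial polynomial factors as (r - r_1)(r - r_2), D(n) = (r_1 + n - r_1)(r_1 + n - r_2) = n(n + 1/3).
Evaluating step by step (a_0 = 1):
  n = 1: D(1) = 1(1 + 1/3) = 4/3; numerator = 2(1) = 2; a_1 = (2)/(4/3) = 3/2
  n = 2: D(2) = 2(2 + 1/3) = 14/3; numerator = 2(3/2) + 1(1) = 4; a_2 = (4)/(14/3) = 6/7
  n = 3: D(3) = 3(3 + 1/3) = 10; numerator = 2(6/7) + 1(3/2) = 45/14; a_3 = (45/14)/(10) = 9/28

r = -2/3; a_0 = 1; a_1 = 3/2; a_2 = 6/7; a_3 = 9/28


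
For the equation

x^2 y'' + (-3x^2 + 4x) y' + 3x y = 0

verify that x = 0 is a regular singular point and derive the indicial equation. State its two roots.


Divide by x^2 to reach normal form y'' + P_1(x) y' + P_2(x) y = 0 with P_1(x) = -3 + 4/x and P_2(x) = 3/x.
x = 0 is a singular point because the y'-coefficient -3 + 4/x has a pole at x = 0 and the y-coefficient 3/x has a pole at x = 0.
It is a regular singular point because x P_1(x) = p(x) = 4 - 3x and x^2 P_2(x) = q(x) = 3x are polynomials, hence analytic at x = 0.
p(0) = 4,  q(0) = 0.
Indicial equation: r(r-1) + p(0) r + q(0) = 0, i.e. r^2 + (p(0) - 1) r + q(0) = 0, i.e. r^2 + 3 r = 0.
Discriminant: (3)^2 - 4(0) = 9, so r = (-3 ± 3)/2.
Solving: r_1 = 0, r_2 = -3.

indicial: r^2 + 3 r = 0; roots r_1 = 0, r_2 = -3


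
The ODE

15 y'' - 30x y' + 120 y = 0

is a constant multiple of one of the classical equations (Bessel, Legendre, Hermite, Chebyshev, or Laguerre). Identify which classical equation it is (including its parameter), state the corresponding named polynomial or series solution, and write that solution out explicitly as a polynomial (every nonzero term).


All three coefficients share the factor 15; dividing through by 15 gives  y'' - 2x y' + 8 y = 0.
This matches the Hermite equation y'' - 2x y' + 2n y = 0 with 2n = 8, so n = 4; the polynomial solution is H_4(x).
With y = sum_k a_k x^k, matching x^k gives (k+2)(k+1) a_{k+2} = 2(k - n) a_k = 2(k - 4) a_k. The right side vanishes at k = 4, so the series with the parity of 4 terminates at degree 4.
Standard normalization: leading coefficient of H_n is 2^n, so a_4 = 2^4 = 16. Work downward with a_k = (k+1)(k+2) a_{k+2} / (2(k - n)):
  a_2 = (3)(4)(16) / (2(2 - 4)) = 192/(-4) = -48
  a_0 = (1)(2)(-48) / (2(0 - 4)) = -96/(-8) = 12
Hence H_4(x) = 16 x^4 - 48 x^2 + 12.

H_4(x); series = 16 x^4 - 48 x^2 + 12


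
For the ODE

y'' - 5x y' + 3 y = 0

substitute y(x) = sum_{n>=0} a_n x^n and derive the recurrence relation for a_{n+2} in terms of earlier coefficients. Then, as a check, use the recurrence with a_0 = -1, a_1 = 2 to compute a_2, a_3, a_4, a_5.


Substitute y = sum_n a_n x^n.
y''(x) has coefficient (n+2)(n+1) a_{n+2} at x^n;
-5 x y'(x) has coefficient -5 n a_n at x^n (shift);
3 y(x) has coefficient 3 a_n at x^n.
Matching x^n: (n+2)(n+1) a_{n+2} + (-5n + 3) a_n = 0.
Thus a_{n+2} = (5n - 3) / ((n+1)(n+2)) * a_n.

Check with a_0 = -1, a_1 = 2 (apply the recurrence for n = 0, 1, 2, 3): a_0 = -1, a_1 = 2, a_2 = 3/2, a_3 = 2/3, a_4 = 7/8, a_5 = 2/5.

a_(n+2) = (5n - 3) / ((n+1)(n+2)) * a_n; check: a_0 = -1, a_1 = 2, a_2 = 3/2, a_3 = 2/3, a_4 = 7/8, a_5 = 2/5


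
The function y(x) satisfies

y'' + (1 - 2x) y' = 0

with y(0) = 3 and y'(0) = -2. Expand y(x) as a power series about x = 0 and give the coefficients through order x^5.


Ansatz: y(x) = sum_{n>=0} a_n x^n, so y'(x) = sum_{n>=1} n a_n x^(n-1) and y''(x) = sum_{n>=2} n(n-1) a_n x^(n-2).
Substitute into P(x) y'' + Q(x) y' + R(x) y = 0 with P(x) = 1, Q(x) = 1 - 2x, R(x) = 0, and match powers of x.
Initial conditions: a_0 = 3, a_1 = -2.
Setting the coefficient of each power of x to zero and solving order by order (substituting the coefficients already found):
  x^0: 2 a_2 + a_1 = 0  ->  2 a_2 = -a_1 = 2  ->  a_2 = 1
  x^1: 6 a_3 + 2 a_2 - 2 a_1 = 0  ->  6 a_3 = -2 a_2 + 2 a_1 = -6  ->  a_3 = -1
  x^2: 12 a_4 + 3 a_3 - 4 a_2 = 0  ->  12 a_4 = -3 a_3 + 4 a_2 = 7  ->  a_4 = 7/12
  x^3: 20 a_5 + 4 a_4 - 6 a_3 = 0  ->  20 a_5 = -4 a_4 + 6 a_3 = -25/3  ->  a_5 = -5/12
Truncated series: y(x) = 3 - 2 x + x^2 - x^3 + (7/12) x^4 - (5/12) x^5 + O(x^6).

a_0 = 3; a_1 = -2; a_2 = 1; a_3 = -1; a_4 = 7/12; a_5 = -5/12


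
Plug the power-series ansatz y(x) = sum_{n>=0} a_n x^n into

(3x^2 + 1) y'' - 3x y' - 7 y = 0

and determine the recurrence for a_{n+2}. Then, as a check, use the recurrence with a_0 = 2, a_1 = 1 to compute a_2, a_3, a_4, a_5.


Substitute y = sum_n a_n x^n.
(1 + 3 x^2) y'' contributes (n+2)(n+1) a_{n+2} + 3 n(n-1) a_n at x^n.
-3 x y'(x) contributes -3 n a_n at x^n.
-7 y(x) contributes -7 a_n at x^n.
Matching x^n: (n+2)(n+1) a_{n+2} + (3 n(n-1) - 3 n - 7) a_n = 0.
Thus a_{n+2} = (-3 n(n-1) + 3 n + 7) / ((n+1)(n+2)) * a_n.

Check with a_0 = 2, a_1 = 1 (apply the recurrence for n = 0, 1, 2, 3): a_0 = 2, a_1 = 1, a_2 = 7, a_3 = 5/3, a_4 = 49/12, a_5 = -1/6.

a_(n+2) = (-3 n(n-1) + 3 n + 7) / ((n+1)(n+2)) * a_n; check: a_0 = 2, a_1 = 1, a_2 = 7, a_3 = 5/3, a_4 = 49/12, a_5 = -1/6


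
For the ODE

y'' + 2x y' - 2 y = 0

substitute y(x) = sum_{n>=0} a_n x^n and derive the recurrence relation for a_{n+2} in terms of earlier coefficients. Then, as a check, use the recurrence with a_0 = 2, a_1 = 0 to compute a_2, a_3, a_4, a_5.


Substitute y = sum_n a_n x^n.
y''(x) has coefficient (n+2)(n+1) a_{n+2} at x^n;
2 x y'(x) has coefficient 2 n a_n at x^n (shift);
-2 y(x) has coefficient -2 a_n at x^n.
Matching x^n: (n+2)(n+1) a_{n+2} + (2n - 2) a_n = 0.
Thus a_{n+2} = (-2n + 2) / ((n+1)(n+2)) * a_n.

Check with a_0 = 2, a_1 = 0 (apply the recurrence for n = 0, 1, 2, 3): a_0 = 2, a_1 = 0, a_2 = 2, a_3 = 0, a_4 = -1/3, a_5 = 0.

a_(n+2) = (-2n + 2) / ((n+1)(n+2)) * a_n; check: a_0 = 2, a_1 = 0, a_2 = 2, a_3 = 0, a_4 = -1/3, a_5 = 0


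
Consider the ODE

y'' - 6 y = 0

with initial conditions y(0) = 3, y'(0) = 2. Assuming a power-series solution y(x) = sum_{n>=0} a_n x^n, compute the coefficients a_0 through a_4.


Ansatz: y(x) = sum_{n>=0} a_n x^n, so y'(x) = sum_{n>=1} n a_n x^(n-1) and y''(x) = sum_{n>=2} n(n-1) a_n x^(n-2).
Substitute into P(x) y'' + Q(x) y' + R(x) y = 0 with P(x) = 1, Q(x) = 0, R(x) = -6, and match powers of x.
Initial conditions: a_0 = 3, a_1 = 2.
Setting the coefficient of each power of x to zero and solving order by order (substituting the coefficients already found):
  x^0: 2 a_2 - 6 a_0 = 0  ->  2 a_2 = 6 a_0 = 18  ->  a_2 = 9
  x^1: 6 a_3 - 6 a_1 = 0  ->  6 a_3 = 6 a_1 = 12  ->  a_3 = 2
  x^2: 12 a_4 - 6 a_2 = 0  ->  12 a_4 = 6 a_2 = 54  ->  a_4 = 9/2
Truncated series: y(x) = 3 + 2 x + 9 x^2 + 2 x^3 + (9/2) x^4 + O(x^5).

a_0 = 3; a_1 = 2; a_2 = 9; a_3 = 2; a_4 = 9/2


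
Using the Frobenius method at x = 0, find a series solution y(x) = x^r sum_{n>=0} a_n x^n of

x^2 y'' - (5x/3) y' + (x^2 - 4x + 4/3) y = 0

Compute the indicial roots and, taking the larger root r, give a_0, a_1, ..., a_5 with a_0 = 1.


Write in Frobenius form y'' + (p(x)/x) y' + (q(x)/x^2) y = 0:
  p(x) = -5/3,  q(x) = x^2 - 4x + 4/3.
Indicial equation: r(r-1) + (-5/3) r + (4/3) = 0 -> roots r_1 = 2, r_2 = 2/3.
Take r = r_1 = 2. Let y(x) = x^r sum_{n>=0} a_n x^n with a_0 = 1.
Substitute y = x^r sum a_n x^n and match x^{r+n}. The recurrence is
  D(n) a_n - 4 a_{n-1} + 1 a_{n-2} = 0,  where D(n) = (r+n)(r+n-1) + (-5/3)(r+n) + (4/3).
  a_n = [4 a_{n-1} - 1 a_{n-2}] / D(n).
Since the indicial polynomial factors as (r - r_1)(r - r_2), D(n) = (r_1 + n - r_1)(r_1 + n - r_2) = n(n + 4/3).
Evaluating step by step (a_0 = 1):
  n = 1: D(1) = 1(1 + 4/3) = 7/3; numerator = 4(1) = 4; a_1 = (4)/(7/3) = 12/7
  n = 2: D(2) = 2(2 + 4/3) = 20/3; numerator = 4(12/7) - 1(1) = 41/7; a_2 = (41/7)/(20/3) = 123/140
  n = 3: D(3) = 3(3 + 4/3) = 13; numerator = 4(123/140) - 1(12/7) = 9/5; a_3 = (9/5)/(13) = 9/65
  n = 4: D(4) = 4(4 + 4/3) = 64/3; numerator = 4(9/65) - 1(123/140) = -591/1820; a_4 = (-591/1820)/(64/3) = -1773/116480
  n = 5: D(5) = 5(5 + 4/3) = 95/3; numerator = 4(-1773/116480) - 1(9/65) = -1161/5824; a_5 = (-1161/5824)/(95/3) = -3483/553280

r = 2; a_0 = 1; a_1 = 12/7; a_2 = 123/140; a_3 = 9/65; a_4 = -1773/116480; a_5 = -3483/553280


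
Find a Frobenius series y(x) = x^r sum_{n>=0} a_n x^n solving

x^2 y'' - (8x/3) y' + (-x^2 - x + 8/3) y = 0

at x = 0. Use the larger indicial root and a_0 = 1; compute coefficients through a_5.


Write in Frobenius form y'' + (p(x)/x) y' + (q(x)/x^2) y = 0:
  p(x) = -8/3,  q(x) = -x^2 - x + 8/3.
Indicial equation: r(r-1) + (-8/3) r + (8/3) = 0 -> roots r_1 = 8/3, r_2 = 1.
Take r = r_1 = 8/3. Let y(x) = x^r sum_{n>=0} a_n x^n with a_0 = 1.
Substitute y = x^r sum a_n x^n and match x^{r+n}. The recurrence is
  D(n) a_n - 1 a_{n-1} - 1 a_{n-2} = 0,  where D(n) = (r+n)(r+n-1) + (-8/3)(r+n) + (8/3).
  a_n = [1 a_{n-1} + 1 a_{n-2}] / D(n).
Since the indicial polynomial factors as (r - r_1)(r - r_2), D(n) = (r_1 + n - r_1)(r_1 + n - r_2) = n(n + 5/3).
Evaluating step by step (a_0 = 1):
  n = 1: D(1) = 1(1 + 5/3) = 8/3; numerator = 1(1) = 1; a_1 = (1)/(8/3) = 3/8
  n = 2: D(2) = 2(2 + 5/3) = 22/3; numerator = 1(3/8) + 1(1) = 11/8; a_2 = (11/8)/(22/3) = 3/16
  n = 3: D(3) = 3(3 + 5/3) = 14; numerator = 1(3/16) + 1(3/8) = 9/16; a_3 = (9/16)/(14) = 9/224
  n = 4: D(4) = 4(4 + 5/3) = 68/3; numerator = 1(9/224) + 1(3/16) = 51/224; a_4 = (51/224)/(68/3) = 9/896
  n = 5: D(5) = 5(5 + 5/3) = 100/3; numerator = 1(9/896) + 1(9/224) = 45/896; a_5 = (45/896)/(100/3) = 27/17920

r = 8/3; a_0 = 1; a_1 = 3/8; a_2 = 3/16; a_3 = 9/224; a_4 = 9/896; a_5 = 27/17920


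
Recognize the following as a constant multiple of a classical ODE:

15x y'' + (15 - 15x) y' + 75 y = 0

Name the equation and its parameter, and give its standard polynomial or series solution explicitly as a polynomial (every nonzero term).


All three coefficients share the factor 15; dividing through by 15 gives  x y'' + (1 - x) y' + 5 y = 0.
This matches the Laguerre equation x y'' + (1 - x) y' + n y = 0 with n = 5; the polynomial solution is L_5(x).
With y = sum_k a_k x^k, matching x^k gives (k+1)k a_{k+1} + (k+1) a_{k+1} - k a_k + n a_k = 0, i.e. (k+1)^2 a_{k+1} = (k - n) a_k = (k - 5) a_k. The right side vanishes at k = 5, so the series terminates at degree 5.
Standard normalization L_n(0) = 1 gives a_0 = 1. Work upward with a_{k+1} = (k - 5) a_k / (k+1)^2:
  a_1 = (0 - 5)(1) / 1^2 = -5/1 = -5
  a_2 = (1 - 5)(-5) / 2^2 = 20/4 = 5
  a_3 = (2 - 5)(5) / 3^2 = -15/9 = -5/3
  a_4 = (3 - 5)(-5/3) / 4^2 = (10/3)/16 = 5/24
  a_5 = (4 - 5)(5/24) / 5^2 = (-5/24)/25 = -1/120
Hence L_5(x) = -x^5/120 + 5 x^4/24 - 5 x^3/3 + 5 x^2 - 5 x + 1.

L_5(x); series = -x^5/120 + 5 x^4/24 - 5 x^3/3 + 5 x^2 - 5 x + 1


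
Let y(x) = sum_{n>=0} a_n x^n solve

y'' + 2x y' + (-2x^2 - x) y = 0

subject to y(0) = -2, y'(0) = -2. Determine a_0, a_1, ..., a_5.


Ansatz: y(x) = sum_{n>=0} a_n x^n, so y'(x) = sum_{n>=1} n a_n x^(n-1) and y''(x) = sum_{n>=2} n(n-1) a_n x^(n-2).
Substitute into P(x) y'' + Q(x) y' + R(x) y = 0 with P(x) = 1, Q(x) = 2x, R(x) = -2x^2 - x, and match powers of x.
Initial conditions: a_0 = -2, a_1 = -2.
Setting the coefficient of each power of x to zero and solving order by order (substituting the coefficients already found):
  x^0: 2 a_2 = 0  ->  a_2 = 0
  x^1: 6 a_3 + 2 a_1 - a_0 = 0  ->  6 a_3 = -2 a_1 + a_0 = 2  ->  a_3 = 1/3
  x^2: 12 a_4 + 4 a_2 - a_1 - 2 a_0 = 0  ->  12 a_4 = -4 a_2 + a_1 + 2 a_0 = -6  ->  a_4 = -1/2
  x^3: 20 a_5 + 6 a_3 - a_2 - 2 a_1 = 0  ->  20 a_5 = -6 a_3 + a_2 + 2 a_1 = -6  ->  a_5 = -3/10
Truncated series: y(x) = -2 - 2 x + (1/3) x^3 - (1/2) x^4 - (3/10) x^5 + O(x^6).

a_0 = -2; a_1 = -2; a_2 = 0; a_3 = 1/3; a_4 = -1/2; a_5 = -3/10


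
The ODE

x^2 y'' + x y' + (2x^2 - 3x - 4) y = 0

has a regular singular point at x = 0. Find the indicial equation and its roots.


Divide by x^2 to reach normal form y'' + P_1(x) y' + P_2(x) y = 0 with P_1(x) = 1/x and P_2(x) = 2 - 3/x - 4/x^2.
x = 0 is a singular point because the y'-coefficient 1/x has a pole at x = 0 and the y-coefficient 2 - 3/x - 4/x^2 has a pole at x = 0.
It is a regular singular point because x P_1(x) = p(x) = 1 and x^2 P_2(x) = q(x) = 2x^2 - 3x - 4 are polynomials, hence analytic at x = 0.
p(0) = 1,  q(0) = -4.
Indicial equation: r(r-1) + p(0) r + q(0) = 0, i.e. r^2 + (p(0) - 1) r + q(0) = 0, i.e. r^2 - 4 = 0.
Discriminant: (0)^2 - 4(-4) = 16, so r = (0 ± 4)/2.
Solving: r_1 = 2, r_2 = -2.

indicial: r^2 - 4 = 0; roots r_1 = 2, r_2 = -2


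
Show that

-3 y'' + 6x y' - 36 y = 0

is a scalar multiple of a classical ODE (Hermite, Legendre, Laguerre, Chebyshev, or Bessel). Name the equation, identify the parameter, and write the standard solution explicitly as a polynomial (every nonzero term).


All three coefficients share the factor -3; dividing through by -3 gives  y'' - 2x y' + 12 y = 0.
This matches the Hermite equation y'' - 2x y' + 2n y = 0 with 2n = 12, so n = 6; the polynomial solution is H_6(x).
With y = sum_k a_k x^k, matching x^k gives (k+2)(k+1) a_{k+2} = 2(k - n) a_k = 2(k - 6) a_k. The right side vanishes at k = 6, so the series with the parity of 6 terminates at degree 6.
Standard normalization: leading coefficient of H_n is 2^n, so a_6 = 2^6 = 64. Work downward with a_k = (k+1)(k+2) a_{k+2} / (2(k - n)):
  a_4 = (5)(6)(64) / (2(4 - 6)) = 1920/(-4) = -480
  a_2 = (3)(4)(-480) / (2(2 - 6)) = -5760/(-8) = 720
  a_0 = (1)(2)(720) / (2(0 - 6)) = 1440/(-12) = -120
Hence H_6(x) = 64 x^6 - 480 x^4 + 720 x^2 - 120.

H_6(x); series = 64 x^6 - 480 x^4 + 720 x^2 - 120


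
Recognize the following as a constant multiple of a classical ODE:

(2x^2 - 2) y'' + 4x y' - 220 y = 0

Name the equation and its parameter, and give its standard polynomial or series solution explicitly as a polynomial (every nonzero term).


All three coefficients share the factor -2; dividing through by -2 gives  (1 - x^2) y'' - 2x y' + 110 y = 0.
This matches the Legendre equation (1 - x^2) y'' - 2x y' + n(n+1) y = 0 (note the -2x y' term) with n(n+1) = 110, so n = 10; the polynomial solution is P_10(x).
With y = sum_k a_k x^k, matching x^k gives (k+2)(k+1) a_{k+2} = [k(k+1) - n(n+1)] a_k = (k - 10)(k + 11) a_k. The right side vanishes at k = 10, so the series with the parity of 10 terminates at degree 10.
Standard normalization (P_n(1) = 1): leading coefficient (2n)!/(2^n (n!)^2) = 2432902008176640000/(1024*13168189440000) = 46189/256, so a_10 = 46189/256. Work downward with a_k = (k+1)(k+2) a_{k+2} / ((k - 10)(k + 11)):
  a_8 = (9)(10)(46189/256) / ((8 - 10)(8 + 11)) = (2078505/128)/(-38) = -109395/256
  a_6 = (7)(8)(-109395/256) / ((6 - 10)(6 + 11)) = (-765765/32)/(-68) = 45045/128
  a_4 = (5)(6)(45045/128) / ((4 - 10)(4 + 11)) = (675675/64)/(-90) = -15015/128
  a_2 = (3)(4)(-15015/128) / ((2 - 10)(2 + 11)) = (-45045/32)/(-104) = 3465/256
  a_0 = (1)(2)(3465/256) / ((0 - 10)(0 + 11)) = (3465/128)/(-110) = -63/256
Hence P_10(x) = 46189 x^10/256 - 109395 x^8/256 + 45045 x^6/128 - 15015 x^4/128 + 3465 x^2/256 - 63/256.

P_10(x); series = 46189 x^10/256 - 109395 x^8/256 + 45045 x^6/128 - 15015 x^4/128 + 3465 x^2/256 - 63/256


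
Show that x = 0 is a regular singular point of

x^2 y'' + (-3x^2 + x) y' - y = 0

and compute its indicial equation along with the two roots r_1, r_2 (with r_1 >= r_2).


Divide by x^2 to reach normal form y'' + P_1(x) y' + P_2(x) y = 0 with P_1(x) = -3 + 1/x and P_2(x) = -1/x^2.
x = 0 is a singular point because the y'-coefficient -3 + 1/x has a pole at x = 0 and the y-coefficient -1/x^2 has a pole at x = 0.
It is a regular singular point because x P_1(x) = p(x) = 1 - 3x and x^2 P_2(x) = q(x) = -1 are polynomials, hence analytic at x = 0.
p(0) = 1,  q(0) = -1.
Indicial equation: r(r-1) + p(0) r + q(0) = 0, i.e. r^2 + (p(0) - 1) r + q(0) = 0, i.e. r^2 - 1 = 0.
Discriminant: (0)^2 - 4(-1) = 4, so r = (0 ± 2)/2.
Solving: r_1 = 1, r_2 = -1.

indicial: r^2 - 1 = 0; roots r_1 = 1, r_2 = -1


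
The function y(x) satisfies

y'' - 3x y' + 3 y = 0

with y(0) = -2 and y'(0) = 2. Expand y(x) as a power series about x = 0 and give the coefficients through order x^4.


Ansatz: y(x) = sum_{n>=0} a_n x^n, so y'(x) = sum_{n>=1} n a_n x^(n-1) and y''(x) = sum_{n>=2} n(n-1) a_n x^(n-2).
Substitute into P(x) y'' + Q(x) y' + R(x) y = 0 with P(x) = 1, Q(x) = -3x, R(x) = 3, and match powers of x.
Initial conditions: a_0 = -2, a_1 = 2.
Setting the coefficient of each power of x to zero and solving order by order (substituting the coefficients already found):
  x^0: 2 a_2 + 3 a_0 = 0  ->  2 a_2 = -3 a_0 = 6  ->  a_2 = 3
  x^1: 6 a_3 = 0  ->  a_3 = 0
  x^2: 12 a_4 - 3 a_2 = 0  ->  12 a_4 = 3 a_2 = 9  ->  a_4 = 3/4
Truncated series: y(x) = -2 + 2 x + 3 x^2 + (3/4) x^4 + O(x^5).

a_0 = -2; a_1 = 2; a_2 = 3; a_3 = 0; a_4 = 3/4


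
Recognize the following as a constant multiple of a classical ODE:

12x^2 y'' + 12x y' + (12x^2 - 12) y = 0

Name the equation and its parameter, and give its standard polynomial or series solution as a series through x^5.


All three coefficients share the factor 12; dividing through by 12 gives  x^2 y'' + x y' + (x^2 - 1) y = 0.
This matches the Bessel equation x^2 y'' + x y' + (x^2 - nu^2) y = 0 with nu^2 = 1, so nu = 1; the solution bounded at x = 0 is J_1(x).
Frobenius at x = 0: indicial roots ±nu; for r = nu the recurrence k(k + 2nu) c_k = -c_{k-2} gives the standard series J_nu(x) = sum_{k>=0} (-1)^k / (k! (k+nu)!) (x/2)^(2k+nu). Evaluate the first 3 terms:
  k = 0: (-1)^0 / (0! * 1! * 2^1) x^1 = 1/(1*1*2) x^1 = (1/2) x^1
  k = 1: (-1)^1 / (1! * 2! * 2^3) x^3 = -1/(1*2*8) x^3 = (-1/16) x^3
  k = 2: (-1)^2 / (2! * 3! * 2^5) x^5 = 1/(2*6*32) x^5 = (1/384) x^5
Hence J_1(x) = x^5/384 - x^3/16 + x/2 + ....

J_1(x); series = x^5/384 - x^3/16 + x/2


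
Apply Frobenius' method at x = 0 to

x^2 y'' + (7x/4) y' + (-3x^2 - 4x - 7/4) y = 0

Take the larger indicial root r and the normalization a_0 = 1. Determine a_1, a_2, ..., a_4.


Write in Frobenius form y'' + (p(x)/x) y' + (q(x)/x^2) y = 0:
  p(x) = 7/4,  q(x) = -3x^2 - 4x - 7/4.
Indicial equation: r(r-1) + (7/4) r + (-7/4) = 0 -> roots r_1 = 1, r_2 = -7/4.
Take r = r_1 = 1. Let y(x) = x^r sum_{n>=0} a_n x^n with a_0 = 1.
Substitute y = x^r sum a_n x^n and match x^{r+n}. The recurrence is
  D(n) a_n - 4 a_{n-1} - 3 a_{n-2} = 0,  where D(n) = (r+n)(r+n-1) + (7/4)(r+n) + (-7/4).
  a_n = [4 a_{n-1} + 3 a_{n-2}] / D(n).
Since the indicial polynomial factors as (r - r_1)(r - r_2), D(n) = (r_1 + n - r_1)(r_1 + n - r_2) = n(n + 11/4).
Evaluating step by step (a_0 = 1):
  n = 1: D(1) = 1(1 + 11/4) = 15/4; numerator = 4(1) = 4; a_1 = (4)/(15/4) = 16/15
  n = 2: D(2) = 2(2 + 11/4) = 19/2; numerator = 4(16/15) + 3(1) = 109/15; a_2 = (109/15)/(19/2) = 218/285
  n = 3: D(3) = 3(3 + 11/4) = 69/4; numerator = 4(218/285) + 3(16/15) = 1784/285; a_3 = (1784/285)/(69/4) = 7136/19665
  n = 4: D(4) = 4(4 + 11/4) = 27; numerator = 4(7136/19665) + 3(218/285) = 14734/3933; a_4 = (14734/3933)/(27) = 14734/106191

r = 1; a_0 = 1; a_1 = 16/15; a_2 = 218/285; a_3 = 7136/19665; a_4 = 14734/106191


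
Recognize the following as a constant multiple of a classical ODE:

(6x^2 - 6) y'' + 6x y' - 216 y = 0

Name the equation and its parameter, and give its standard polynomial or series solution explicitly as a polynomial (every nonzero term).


All three coefficients share the factor -6; dividing through by -6 gives  (1 - x^2) y'' - x y' + 36 y = 0.
This matches the Chebyshev equation (1 - x^2) y'' - x y' + n^2 y = 0 (note the -x y' term, not -2x y') with n^2 = 36, so n = 6; the polynomial solution is T_6(x).
With y = sum_k a_k x^k, matching x^k gives (k+2)(k+1) a_{k+2} = (k^2 - n^2) a_k = (k - 6)(k + 6) a_k. The right side vanishes at k = 6, so the series with the parity of 6 terminates at degree 6.
Standard normalization: leading coefficient of T_n is 2^(n-1), so a_6 = 2^5 = 32. Work downward with a_k = (k+1)(k+2) a_{k+2} / ((k - 6)(k + 6)):
  a_4 = (5)(6)(32) / ((4 - 6)(4 + 6)) = 960/(-20) = -48
  a_2 = (3)(4)(-48) / ((2 - 6)(2 + 6)) = -576/(-32) = 18
  a_0 = (1)(2)(18) / ((0 - 6)(0 + 6)) = 36/(-36) = -1
Hence T_6(x) = 32 x^6 - 48 x^4 + 18 x^2 - 1.

T_6(x); series = 32 x^6 - 48 x^4 + 18 x^2 - 1


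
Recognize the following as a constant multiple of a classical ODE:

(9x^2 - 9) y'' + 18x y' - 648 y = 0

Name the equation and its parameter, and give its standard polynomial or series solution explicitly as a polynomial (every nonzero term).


All three coefficients share the factor -9; dividing through by -9 gives  (1 - x^2) y'' - 2x y' + 72 y = 0.
This matches the Legendre equation (1 - x^2) y'' - 2x y' + n(n+1) y = 0 (note the -2x y' term) with n(n+1) = 72, so n = 8; the polynomial solution is P_8(x).
With y = sum_k a_k x^k, matching x^k gives (k+2)(k+1) a_{k+2} = [k(k+1) - n(n+1)] a_k = (k - 8)(k + 9) a_k. The right side vanishes at k = 8, so the series with the parity of 8 terminates at degree 8.
Standard normalization (P_n(1) = 1): leading coefficient (2n)!/(2^n (n!)^2) = 20922789888000/(256*1625702400) = 6435/128, so a_8 = 6435/128. Work downward with a_k = (k+1)(k+2) a_{k+2} / ((k - 8)(k + 9)):
  a_6 = (7)(8)(6435/128) / ((6 - 8)(6 + 9)) = (45045/16)/(-30) = -3003/32
  a_4 = (5)(6)(-3003/32) / ((4 - 8)(4 + 9)) = (-45045/16)/(-52) = 3465/64
  a_2 = (3)(4)(3465/64) / ((2 - 8)(2 + 9)) = (10395/16)/(-66) = -315/32
  a_0 = (1)(2)(-315/32) / ((0 - 8)(0 + 9)) = (-315/16)/(-72) = 35/128
Hence P_8(x) = 6435 x^8/128 - 3003 x^6/32 + 3465 x^4/64 - 315 x^2/32 + 35/128.

P_8(x); series = 6435 x^8/128 - 3003 x^6/32 + 3465 x^4/64 - 315 x^2/32 + 35/128


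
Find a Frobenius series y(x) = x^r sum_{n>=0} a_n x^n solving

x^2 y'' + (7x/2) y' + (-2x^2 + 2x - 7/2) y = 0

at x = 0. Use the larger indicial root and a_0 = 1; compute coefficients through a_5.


Write in Frobenius form y'' + (p(x)/x) y' + (q(x)/x^2) y = 0:
  p(x) = 7/2,  q(x) = -2x^2 + 2x - 7/2.
Indicial equation: r(r-1) + (7/2) r + (-7/2) = 0 -> roots r_1 = 1, r_2 = -7/2.
Take r = r_1 = 1. Let y(x) = x^r sum_{n>=0} a_n x^n with a_0 = 1.
Substitute y = x^r sum a_n x^n and match x^{r+n}. The recurrence is
  D(n) a_n + 2 a_{n-1} - 2 a_{n-2} = 0,  where D(n) = (r+n)(r+n-1) + (7/2)(r+n) + (-7/2).
  a_n = [-2 a_{n-1} + 2 a_{n-2}] / D(n).
Since the indicial polynomial factors as (r - r_1)(r - r_2), D(n) = (r_1 + n - r_1)(r_1 + n - r_2) = n(n + 9/2).
Evaluating step by step (a_0 = 1):
  n = 1: D(1) = 1(1 + 9/2) = 11/2; numerator = -2(1) = -2; a_1 = (-2)/(11/2) = -4/11
  n = 2: D(2) = 2(2 + 9/2) = 13; numerator = -2(-4/11) + 2(1) = 30/11; a_2 = (30/11)/(13) = 30/143
  n = 3: D(3) = 3(3 + 9/2) = 45/2; numerator = -2(30/143) + 2(-4/11) = -164/143; a_3 = (-164/143)/(45/2) = -328/6435
  n = 4: D(4) = 4(4 + 9/2) = 34; numerator = -2(-328/6435) + 2(30/143) = 3356/6435; a_4 = (3356/6435)/(34) = 1678/109395
  n = 5: D(5) = 5(5 + 9/2) = 95/2; numerator = -2(1678/109395) + 2(-328/6435) = -124/935; a_5 = (-124/935)/(95/2) = -248/88825

r = 1; a_0 = 1; a_1 = -4/11; a_2 = 30/143; a_3 = -328/6435; a_4 = 1678/109395; a_5 = -248/88825


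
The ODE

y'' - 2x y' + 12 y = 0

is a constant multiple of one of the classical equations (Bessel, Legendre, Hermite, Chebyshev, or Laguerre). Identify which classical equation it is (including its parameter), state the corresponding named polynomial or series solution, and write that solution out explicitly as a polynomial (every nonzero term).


The equation is already in a standard form:  y'' - 2x y' + 12 y = 0.
This matches the Hermite equation y'' - 2x y' + 2n y = 0 with 2n = 12, so n = 6; the polynomial solution is H_6(x).
With y = sum_k a_k x^k, matching x^k gives (k+2)(k+1) a_{k+2} = 2(k - n) a_k = 2(k - 6) a_k. The right side vanishes at k = 6, so the series with the parity of 6 terminates at degree 6.
Standard normalization: leading coefficient of H_n is 2^n, so a_6 = 2^6 = 64. Work downward with a_k = (k+1)(k+2) a_{k+2} / (2(k - n)):
  a_4 = (5)(6)(64) / (2(4 - 6)) = 1920/(-4) = -480
  a_2 = (3)(4)(-480) / (2(2 - 6)) = -5760/(-8) = 720
  a_0 = (1)(2)(720) / (2(0 - 6)) = 1440/(-12) = -120
Hence H_6(x) = 64 x^6 - 480 x^4 + 720 x^2 - 120.

H_6(x); series = 64 x^6 - 480 x^4 + 720 x^2 - 120


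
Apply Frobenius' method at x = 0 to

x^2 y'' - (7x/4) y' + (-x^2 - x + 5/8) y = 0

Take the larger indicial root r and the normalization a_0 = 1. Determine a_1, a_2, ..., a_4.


Write in Frobenius form y'' + (p(x)/x) y' + (q(x)/x^2) y = 0:
  p(x) = -7/4,  q(x) = -x^2 - x + 5/8.
Indicial equation: r(r-1) + (-7/4) r + (5/8) = 0 -> roots r_1 = 5/2, r_2 = 1/4.
Take r = r_1 = 5/2. Let y(x) = x^r sum_{n>=0} a_n x^n with a_0 = 1.
Substitute y = x^r sum a_n x^n and match x^{r+n}. The recurrence is
  D(n) a_n - 1 a_{n-1} - 1 a_{n-2} = 0,  where D(n) = (r+n)(r+n-1) + (-7/4)(r+n) + (5/8).
  a_n = [1 a_{n-1} + 1 a_{n-2}] / D(n).
Since the indicial polynomial factors as (r - r_1)(r - r_2), D(n) = (r_1 + n - r_1)(r_1 + n - r_2) = n(n + 9/4).
Evaluating step by step (a_0 = 1):
  n = 1: D(1) = 1(1 + 9/4) = 13/4; numerator = 1(1) = 1; a_1 = (1)/(13/4) = 4/13
  n = 2: D(2) = 2(2 + 9/4) = 17/2; numerator = 1(4/13) + 1(1) = 17/13; a_2 = (17/13)/(17/2) = 2/13
  n = 3: D(3) = 3(3 + 9/4) = 63/4; numerator = 1(2/13) + 1(4/13) = 6/13; a_3 = (6/13)/(63/4) = 8/273
  n = 4: D(4) = 4(4 + 9/4) = 25; numerator = 1(8/273) + 1(2/13) = 50/273; a_4 = (50/273)/(25) = 2/273

r = 5/2; a_0 = 1; a_1 = 4/13; a_2 = 2/13; a_3 = 8/273; a_4 = 2/273


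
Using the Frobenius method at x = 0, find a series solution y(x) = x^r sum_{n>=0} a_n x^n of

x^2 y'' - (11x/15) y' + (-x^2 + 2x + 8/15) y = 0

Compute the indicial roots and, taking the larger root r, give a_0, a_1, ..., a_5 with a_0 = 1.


Write in Frobenius form y'' + (p(x)/x) y' + (q(x)/x^2) y = 0:
  p(x) = -11/15,  q(x) = -x^2 + 2x + 8/15.
Indicial equation: r(r-1) + (-11/15) r + (8/15) = 0 -> roots r_1 = 4/3, r_2 = 2/5.
Take r = r_1 = 4/3. Let y(x) = x^r sum_{n>=0} a_n x^n with a_0 = 1.
Substitute y = x^r sum a_n x^n and match x^{r+n}. The recurrence is
  D(n) a_n + 2 a_{n-1} - 1 a_{n-2} = 0,  where D(n) = (r+n)(r+n-1) + (-11/15)(r+n) + (8/15).
  a_n = [-2 a_{n-1} + 1 a_{n-2}] / D(n).
Since the indicial polynomial factors as (r - r_1)(r - r_2), D(n) = (r_1 + n - r_1)(r_1 + n - r_2) = n(n + 14/15).
Evaluating step by step (a_0 = 1):
  n = 1: D(1) = 1(1 + 14/15) = 29/15; numerator = -2(1) = -2; a_1 = (-2)/(29/15) = -30/29
  n = 2: D(2) = 2(2 + 14/15) = 88/15; numerator = -2(-30/29) + 1(1) = 89/29; a_2 = (89/29)/(88/15) = 1335/2552
  n = 3: D(3) = 3(3 + 14/15) = 59/5; numerator = -2(1335/2552) + 1(-30/29) = -2655/1276; a_3 = (-2655/1276)/(59/5) = -225/1276
  n = 4: D(4) = 4(4 + 14/15) = 296/15; numerator = -2(-225/1276) + 1(1335/2552) = 2235/2552; a_4 = (2235/2552)/(296/15) = 33525/755392
  n = 5: D(5) = 5(5 + 14/15) = 89/3; numerator = -2(33525/755392) + 1(-225/1276) = -100125/377696; a_5 = (-100125/377696)/(89/3) = -3375/377696

r = 4/3; a_0 = 1; a_1 = -30/29; a_2 = 1335/2552; a_3 = -225/1276; a_4 = 33525/755392; a_5 = -3375/377696


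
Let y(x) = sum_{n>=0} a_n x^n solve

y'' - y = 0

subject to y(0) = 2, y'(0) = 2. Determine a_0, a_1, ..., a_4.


Ansatz: y(x) = sum_{n>=0} a_n x^n, so y'(x) = sum_{n>=1} n a_n x^(n-1) and y''(x) = sum_{n>=2} n(n-1) a_n x^(n-2).
Substitute into P(x) y'' + Q(x) y' + R(x) y = 0 with P(x) = 1, Q(x) = 0, R(x) = -1, and match powers of x.
Initial conditions: a_0 = 2, a_1 = 2.
Setting the coefficient of each power of x to zero and solving order by order (substituting the coefficients already found):
  x^0: 2 a_2 - a_0 = 0  ->  2 a_2 = a_0 = 2  ->  a_2 = 1
  x^1: 6 a_3 - a_1 = 0  ->  6 a_3 = a_1 = 2  ->  a_3 = 1/3
  x^2: 12 a_4 - a_2 = 0  ->  12 a_4 = a_2 = 1  ->  a_4 = 1/12
Truncated series: y(x) = 2 + 2 x + x^2 + (1/3) x^3 + (1/12) x^4 + O(x^5).

a_0 = 2; a_1 = 2; a_2 = 1; a_3 = 1/3; a_4 = 1/12


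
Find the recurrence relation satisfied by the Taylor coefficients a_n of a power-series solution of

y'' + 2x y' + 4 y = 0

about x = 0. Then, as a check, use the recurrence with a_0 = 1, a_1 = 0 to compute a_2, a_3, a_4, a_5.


Substitute y = sum_n a_n x^n.
y''(x) has coefficient (n+2)(n+1) a_{n+2} at x^n;
2 x y'(x) has coefficient 2 n a_n at x^n (shift);
4 y(x) has coefficient 4 a_n at x^n.
Matching x^n: (n+2)(n+1) a_{n+2} + (2n + 4) a_n = 0.
Thus a_{n+2} = (-2n - 4) / ((n+1)(n+2)) * a_n.

Check with a_0 = 1, a_1 = 0 (apply the recurrence for n = 0, 1, 2, 3): a_0 = 1, a_1 = 0, a_2 = -2, a_3 = 0, a_4 = 4/3, a_5 = 0.

a_(n+2) = (-2n - 4) / ((n+1)(n+2)) * a_n; check: a_0 = 1, a_1 = 0, a_2 = -2, a_3 = 0, a_4 = 4/3, a_5 = 0


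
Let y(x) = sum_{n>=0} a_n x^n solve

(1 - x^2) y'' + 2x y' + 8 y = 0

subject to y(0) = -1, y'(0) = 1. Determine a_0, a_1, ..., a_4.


Ansatz: y(x) = sum_{n>=0} a_n x^n, so y'(x) = sum_{n>=1} n a_n x^(n-1) and y''(x) = sum_{n>=2} n(n-1) a_n x^(n-2).
Substitute into P(x) y'' + Q(x) y' + R(x) y = 0 with P(x) = 1 - x^2, Q(x) = 2x, R(x) = 8, and match powers of x.
Initial conditions: a_0 = -1, a_1 = 1.
Setting the coefficient of each power of x to zero and solving order by order (substituting the coefficients already found):
  x^0: 2 a_2 + 8 a_0 = 0  ->  2 a_2 = -8 a_0 = 8  ->  a_2 = 4
  x^1: 6 a_3 + 10 a_1 = 0  ->  6 a_3 = -10 a_1 = -10  ->  a_3 = -5/3
  x^2: 12 a_4 + 10 a_2 = 0  ->  12 a_4 = -10 a_2 = -40  ->  a_4 = -10/3
Truncated series: y(x) = -1 + x + 4 x^2 - (5/3) x^3 - (10/3) x^4 + O(x^5).

a_0 = -1; a_1 = 1; a_2 = 4; a_3 = -5/3; a_4 = -10/3


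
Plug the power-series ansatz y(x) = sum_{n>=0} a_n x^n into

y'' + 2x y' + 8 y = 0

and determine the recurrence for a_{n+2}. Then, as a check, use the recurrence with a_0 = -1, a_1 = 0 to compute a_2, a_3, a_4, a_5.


Substitute y = sum_n a_n x^n.
y''(x) has coefficient (n+2)(n+1) a_{n+2} at x^n;
2 x y'(x) has coefficient 2 n a_n at x^n (shift);
8 y(x) has coefficient 8 a_n at x^n.
Matching x^n: (n+2)(n+1) a_{n+2} + (2n + 8) a_n = 0.
Thus a_{n+2} = (-2n - 8) / ((n+1)(n+2)) * a_n.

Check with a_0 = -1, a_1 = 0 (apply the recurrence for n = 0, 1, 2, 3): a_0 = -1, a_1 = 0, a_2 = 4, a_3 = 0, a_4 = -4, a_5 = 0.

a_(n+2) = (-2n - 8) / ((n+1)(n+2)) * a_n; check: a_0 = -1, a_1 = 0, a_2 = 4, a_3 = 0, a_4 = -4, a_5 = 0
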